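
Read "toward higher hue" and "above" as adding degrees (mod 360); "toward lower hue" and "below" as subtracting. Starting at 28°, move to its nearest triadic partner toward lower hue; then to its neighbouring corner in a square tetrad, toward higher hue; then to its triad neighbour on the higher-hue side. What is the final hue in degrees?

−120° (triadic ↓): 28 − 120 = -92 → -92 + 360 = 268°
+90° (square ↑): 268 + 90 = 358°
+120° (triadic ↑): 358 + 120 = 478 → 478 − 360 = 118°

118°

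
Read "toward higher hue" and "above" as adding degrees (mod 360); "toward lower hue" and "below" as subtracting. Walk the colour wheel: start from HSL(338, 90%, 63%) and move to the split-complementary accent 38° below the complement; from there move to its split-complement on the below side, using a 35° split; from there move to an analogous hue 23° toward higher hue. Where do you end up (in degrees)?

288°

338 + 142 = 480 → 480 − 360 = 120°   (split-comp 38° ↓)
120 + 145 = 265°   (split-comp 35° ↓)
265 + 23 = 288°   (analog 23° ↑)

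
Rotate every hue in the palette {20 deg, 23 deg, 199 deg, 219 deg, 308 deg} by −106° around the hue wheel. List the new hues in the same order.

274°, 277°, 93°, 113°, 202°

20 − 106 = -86 → -86 + 360 = 274°
23 − 106 = -83 → -83 + 360 = 277°
199 − 106 = 93°
219 − 106 = 113°
308 − 106 = 202°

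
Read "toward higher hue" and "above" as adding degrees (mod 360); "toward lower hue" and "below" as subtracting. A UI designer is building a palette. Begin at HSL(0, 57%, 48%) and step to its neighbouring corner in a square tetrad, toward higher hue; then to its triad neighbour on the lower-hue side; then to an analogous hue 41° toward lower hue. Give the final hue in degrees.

289°

0 + 90 = 90°   (square ↑)
90 − 120 = -30 → -30 + 360 = 330°   (triadic ↓)
330 − 41 = 289°   (analog 41° ↓)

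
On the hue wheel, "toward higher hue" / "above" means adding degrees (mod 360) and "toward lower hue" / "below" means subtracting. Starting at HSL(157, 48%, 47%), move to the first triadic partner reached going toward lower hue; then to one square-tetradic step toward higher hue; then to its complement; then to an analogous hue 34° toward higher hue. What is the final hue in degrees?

−120° (triadic ↓): 157 − 120 = 37°
+90° (square ↑): 37 + 90 = 127°
+180° (complement): 127 + 180 = 307°
+34° (analog 34° ↑): 307 + 34 = 341°

341°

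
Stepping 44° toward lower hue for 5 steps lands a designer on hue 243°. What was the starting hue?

5 steps of 44° (toward lower hue) give a net shift of −220°.
Start = end − shift: 243 + 220 = 463 → 463 − 360 = 103°

103°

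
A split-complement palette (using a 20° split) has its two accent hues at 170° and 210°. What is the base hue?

10°

The accents sit 20° either side of the complement, so the complement is their short-arc midpoint on the wheel.
Short-arc midpoint of 170° and 210°: 190°.
Base is 180° from the complement: 190 − 180 = 10°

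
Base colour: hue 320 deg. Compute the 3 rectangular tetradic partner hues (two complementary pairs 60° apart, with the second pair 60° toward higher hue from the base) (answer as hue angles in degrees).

A rectangular tetradic uses two complementary pairs 60° apart: offsets 0°, 60°, 180°, 240°.
320 + 60 = 380 → 380 − 360 = 20°
320 + 180 = 500 → 500 − 360 = 140°
320 + 240 = 560 → 560 − 360 = 200°

20°, 140°, 200°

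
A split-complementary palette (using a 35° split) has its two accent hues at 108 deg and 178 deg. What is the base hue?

The accents sit 35° either side of the complement, so the complement is their short-arc midpoint on the wheel.
Short-arc midpoint of 108° and 178°: 143°.
Base is 180° from the complement: 143 − 180 = -37 → -37 + 360 = 323°

323°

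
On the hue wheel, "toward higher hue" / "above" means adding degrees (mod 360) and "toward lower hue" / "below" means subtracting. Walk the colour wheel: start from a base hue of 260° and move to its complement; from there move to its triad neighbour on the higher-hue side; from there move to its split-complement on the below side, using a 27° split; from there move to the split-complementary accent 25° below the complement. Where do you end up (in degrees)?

148°

260 + 180 = 440 → 440 − 360 = 80°   (complement)
80 + 120 = 200°   (triadic ↑)
200 + 153 = 353°   (split-comp 27° ↓)
353 + 155 = 508 → 508 − 360 = 148°   (split-comp 25° ↓)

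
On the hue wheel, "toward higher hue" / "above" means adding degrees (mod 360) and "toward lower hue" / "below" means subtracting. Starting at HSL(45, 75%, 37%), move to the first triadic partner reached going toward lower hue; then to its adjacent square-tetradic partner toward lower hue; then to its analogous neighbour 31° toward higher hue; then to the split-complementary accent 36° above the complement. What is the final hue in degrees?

triadic ↓ −120°: 45 − 120 = -75 → -75 + 360 = 285°
square ↓ −90°: 285 − 90 = 195°
analog 31° ↑ +31°: 195 + 31 = 226°
split-comp 36° ↑ +216°: 226 + 216 = 442 → 442 − 360 = 82°

82°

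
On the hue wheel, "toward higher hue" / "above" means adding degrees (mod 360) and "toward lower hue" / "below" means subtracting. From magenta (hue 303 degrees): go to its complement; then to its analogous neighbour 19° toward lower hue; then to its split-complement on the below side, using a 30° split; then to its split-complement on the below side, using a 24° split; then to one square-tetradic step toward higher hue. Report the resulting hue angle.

+180° (complement): 303 + 180 = 483 → 483 − 360 = 123°
−19° (analog 19° ↓): 123 − 19 = 104°
+150° (split-comp 30° ↓): 104 + 150 = 254°
+156° (split-comp 24° ↓): 254 + 156 = 410 → 410 − 360 = 50°
+90° (square ↑): 50 + 90 = 140°

140°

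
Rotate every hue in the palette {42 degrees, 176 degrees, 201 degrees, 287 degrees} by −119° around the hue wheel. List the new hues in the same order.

42 − 119 = -77 → -77 + 360 = 283°
176 − 119 = 57°
201 − 119 = 82°
287 − 119 = 168°

283°, 57°, 82°, 168°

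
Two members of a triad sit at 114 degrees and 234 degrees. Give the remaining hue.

A triad spaces three hues 120° apart.
The full set is {114°, 234°, 354°}.

354°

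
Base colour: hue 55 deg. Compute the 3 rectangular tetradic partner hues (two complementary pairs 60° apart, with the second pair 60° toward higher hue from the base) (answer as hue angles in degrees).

115°, 235°, 295°

55 + 60 = 115°
55 + 180 = 235°
55 + 240 = 295°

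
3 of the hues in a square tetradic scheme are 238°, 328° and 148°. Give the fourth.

A square tetradic scheme places four hues every 90°.
The full set through 148° is {58°, 148°, 238°, 328°}.
Given {148°, 238°, 328°}, the missing hue is 58°.

58°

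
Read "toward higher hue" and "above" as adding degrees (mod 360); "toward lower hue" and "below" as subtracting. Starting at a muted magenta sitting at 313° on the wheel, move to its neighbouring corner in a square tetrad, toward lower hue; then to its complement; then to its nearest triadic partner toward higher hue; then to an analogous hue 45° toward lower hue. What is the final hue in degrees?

118°

−90° (square ↓): 313 − 90 = 223°
+180° (complement): 223 + 180 = 403 → 403 − 360 = 43°
+120° (triadic ↑): 43 + 120 = 163°
−45° (analog 45° ↓): 163 − 45 = 118°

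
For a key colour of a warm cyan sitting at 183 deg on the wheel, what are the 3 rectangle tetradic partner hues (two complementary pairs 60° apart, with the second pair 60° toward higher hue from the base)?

A rectangular tetradic uses two complementary pairs 60° apart: offsets 0°, 60°, 180°, 240°.
183 + 60 = 243°
183 + 180 = 363 → 363 − 360 = 3°
183 + 240 = 423 → 423 − 360 = 63°

243°, 3° and 63°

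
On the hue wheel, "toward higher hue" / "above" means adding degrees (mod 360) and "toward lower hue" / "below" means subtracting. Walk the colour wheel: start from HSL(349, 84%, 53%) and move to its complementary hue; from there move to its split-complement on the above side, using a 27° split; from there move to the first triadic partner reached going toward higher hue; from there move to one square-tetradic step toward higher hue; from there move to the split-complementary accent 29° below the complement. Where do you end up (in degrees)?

17°

349 + 180 = 529 → 529 − 360 = 169°   (complement)
169 + 207 = 376 → 376 − 360 = 16°   (split-comp 27° ↑)
16 + 120 = 136°   (triadic ↑)
136 + 90 = 226°   (square ↑)
226 + 151 = 377 → 377 − 360 = 17°   (split-comp 29° ↓)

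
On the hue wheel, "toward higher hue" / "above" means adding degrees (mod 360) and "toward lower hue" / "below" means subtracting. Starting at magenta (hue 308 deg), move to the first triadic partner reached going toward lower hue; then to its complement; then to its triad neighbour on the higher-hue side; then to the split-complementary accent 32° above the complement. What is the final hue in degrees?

triadic ↓ −120°: 308 − 120 = 188°
complement +180°: 188 + 180 = 368 → 368 − 360 = 8°
triadic ↑ +120°: 8 + 120 = 128°
split-comp 32° ↑ +212°: 128 + 212 = 340°

340°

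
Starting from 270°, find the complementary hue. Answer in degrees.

90°

The complement sits 180° across the wheel.
270 + 180 = 450 → 450 − 360 = 90°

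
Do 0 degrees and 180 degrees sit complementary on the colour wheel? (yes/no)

Angular distance: |0 − 180| = 180 = 180°.
Complementary requires 180°.

yes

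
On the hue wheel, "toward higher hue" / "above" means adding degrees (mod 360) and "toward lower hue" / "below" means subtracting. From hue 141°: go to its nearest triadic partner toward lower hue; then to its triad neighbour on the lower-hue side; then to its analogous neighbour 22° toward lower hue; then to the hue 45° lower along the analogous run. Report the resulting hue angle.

141 − 120 = 21°   (triadic ↓)
21 − 120 = -99 → -99 + 360 = 261°   (triadic ↓)
261 − 22 = 239°   (analog 22° ↓)
239 − 45 = 194°   (analog 45° ↓)

194°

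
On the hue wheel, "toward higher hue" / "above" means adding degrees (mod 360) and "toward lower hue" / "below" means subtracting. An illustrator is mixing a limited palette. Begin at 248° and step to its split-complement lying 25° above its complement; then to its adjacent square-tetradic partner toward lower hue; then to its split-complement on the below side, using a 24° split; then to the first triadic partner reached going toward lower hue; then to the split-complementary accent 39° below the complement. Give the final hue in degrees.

180°

248 + 205 = 453 → 453 − 360 = 93°   (split-comp 25° ↑)
93 − 90 = 3°   (square ↓)
3 + 156 = 159°   (split-comp 24° ↓)
159 − 120 = 39°   (triadic ↓)
39 + 141 = 180°   (split-comp 39° ↓)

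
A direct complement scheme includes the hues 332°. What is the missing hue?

152°

The complement sits 180° across the wheel.
The full set through 332° is {152°, 332°}.
Given {332°}, the missing hue is 152°.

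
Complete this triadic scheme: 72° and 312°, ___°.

A triad places three hues 120° apart.
The full set through 72° is {72°, 192°, 312°}.
Given {72°, 312°}, the missing hue is 192°.

192°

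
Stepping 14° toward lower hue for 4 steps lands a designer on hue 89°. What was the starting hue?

145°

4 steps of 14° (toward lower hue) give a net shift of −56°.
Start = end − shift: 89 + 56 = 145°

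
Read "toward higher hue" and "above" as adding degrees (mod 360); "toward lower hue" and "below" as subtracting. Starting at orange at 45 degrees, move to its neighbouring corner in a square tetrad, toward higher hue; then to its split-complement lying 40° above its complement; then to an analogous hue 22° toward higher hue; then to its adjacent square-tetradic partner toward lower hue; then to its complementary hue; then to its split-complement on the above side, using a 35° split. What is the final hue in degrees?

322°

square ↑ +90°: 45 + 90 = 135°
split-comp 40° ↑ +220°: 135 + 220 = 355°
analog 22° ↑ +22°: 355 + 22 = 377 → 377 − 360 = 17°
square ↓ −90°: 17 − 90 = -73 → -73 + 360 = 287°
complement +180°: 287 + 180 = 467 → 467 − 360 = 107°
split-comp 35° ↑ +215°: 107 + 215 = 322°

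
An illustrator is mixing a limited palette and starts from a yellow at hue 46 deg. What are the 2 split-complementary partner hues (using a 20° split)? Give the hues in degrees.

Complement of 46 deg: 46 + 180 = 226°
226 − 20 = 206°
226 + 20 = 246°

206° and 246°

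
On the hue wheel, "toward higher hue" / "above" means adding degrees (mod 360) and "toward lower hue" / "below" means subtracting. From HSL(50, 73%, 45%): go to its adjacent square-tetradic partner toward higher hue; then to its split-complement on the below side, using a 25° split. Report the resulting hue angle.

295°

+90° (square ↑): 50 + 90 = 140°
+155° (split-comp 25° ↓): 140 + 155 = 295°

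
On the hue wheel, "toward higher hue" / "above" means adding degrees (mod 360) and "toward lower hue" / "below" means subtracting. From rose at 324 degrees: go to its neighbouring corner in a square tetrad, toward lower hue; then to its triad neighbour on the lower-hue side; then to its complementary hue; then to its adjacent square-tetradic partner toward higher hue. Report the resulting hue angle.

24°

324 − 90 = 234°   (square ↓)
234 − 120 = 114°   (triadic ↓)
114 + 180 = 294°   (complement)
294 + 90 = 384 → 384 − 360 = 24°   (square ↑)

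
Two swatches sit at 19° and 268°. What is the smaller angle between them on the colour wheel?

111°

|19 − 268| = 249.
The shorter arc is 360 − 249 = 111°.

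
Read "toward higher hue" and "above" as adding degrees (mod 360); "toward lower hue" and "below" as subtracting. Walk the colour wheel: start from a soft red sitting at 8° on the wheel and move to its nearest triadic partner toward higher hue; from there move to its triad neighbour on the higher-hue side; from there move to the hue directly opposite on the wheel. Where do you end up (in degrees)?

+120° (triadic ↑): 8 + 120 = 128°
+120° (triadic ↑): 128 + 120 = 248°
+180° (complement): 248 + 180 = 428 → 428 − 360 = 68°

68°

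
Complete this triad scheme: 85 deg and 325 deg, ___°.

A triad places three hues 120° apart.
The full set through 85° is {85°, 205°, 325°}.
Given {85°, 325°}, the missing hue is 205°.

205°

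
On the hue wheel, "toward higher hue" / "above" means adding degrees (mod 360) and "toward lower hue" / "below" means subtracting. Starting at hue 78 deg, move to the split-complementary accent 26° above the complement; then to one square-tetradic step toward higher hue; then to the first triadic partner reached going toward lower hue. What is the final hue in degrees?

254°

+206° (split-comp 26° ↑): 78 + 206 = 284°
+90° (square ↑): 284 + 90 = 374 → 374 − 360 = 14°
−120° (triadic ↓): 14 − 120 = -106 → -106 + 360 = 254°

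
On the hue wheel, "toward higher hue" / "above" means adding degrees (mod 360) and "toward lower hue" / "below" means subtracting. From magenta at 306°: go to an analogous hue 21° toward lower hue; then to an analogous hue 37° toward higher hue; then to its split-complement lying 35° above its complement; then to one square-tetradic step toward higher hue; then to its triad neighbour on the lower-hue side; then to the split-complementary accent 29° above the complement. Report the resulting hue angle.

analog 21° ↓ −21°: 306 − 21 = 285°
analog 37° ↑ +37°: 285 + 37 = 322°
split-comp 35° ↑ +215°: 322 + 215 = 537 → 537 − 360 = 177°
square ↑ +90°: 177 + 90 = 267°
triadic ↓ −120°: 267 − 120 = 147°
split-comp 29° ↑ +209°: 147 + 209 = 356°

356°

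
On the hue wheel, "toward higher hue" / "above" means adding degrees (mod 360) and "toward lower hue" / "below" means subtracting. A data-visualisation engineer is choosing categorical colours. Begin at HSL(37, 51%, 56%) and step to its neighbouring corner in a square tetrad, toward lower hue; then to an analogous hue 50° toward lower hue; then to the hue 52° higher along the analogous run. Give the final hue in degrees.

309°

square ↓ −90°: 37 − 90 = -53 → -53 + 360 = 307°
analog 50° ↓ −50°: 307 − 50 = 257°
analog 52° ↑ +52°: 257 + 52 = 309°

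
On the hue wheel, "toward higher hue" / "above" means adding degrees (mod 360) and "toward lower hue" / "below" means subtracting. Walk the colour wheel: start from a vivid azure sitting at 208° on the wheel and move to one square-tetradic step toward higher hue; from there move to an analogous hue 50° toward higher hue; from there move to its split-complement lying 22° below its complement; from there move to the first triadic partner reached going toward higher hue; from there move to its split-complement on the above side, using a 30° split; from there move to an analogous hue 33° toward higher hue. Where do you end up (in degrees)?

+90° (square ↑): 208 + 90 = 298°
+50° (analog 50° ↑): 298 + 50 = 348°
+158° (split-comp 22° ↓): 348 + 158 = 506 → 506 − 360 = 146°
+120° (triadic ↑): 146 + 120 = 266°
+210° (split-comp 30° ↑): 266 + 210 = 476 → 476 − 360 = 116°
+33° (analog 33° ↑): 116 + 33 = 149°

149°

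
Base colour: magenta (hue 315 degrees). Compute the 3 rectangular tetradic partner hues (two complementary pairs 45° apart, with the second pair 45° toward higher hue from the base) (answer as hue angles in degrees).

0°, 135°, 180°

315 + 45 = 360 → 360 − 360 = 0°
315 + 180 = 495 → 495 − 360 = 135°
315 + 225 = 540 → 540 − 360 = 180°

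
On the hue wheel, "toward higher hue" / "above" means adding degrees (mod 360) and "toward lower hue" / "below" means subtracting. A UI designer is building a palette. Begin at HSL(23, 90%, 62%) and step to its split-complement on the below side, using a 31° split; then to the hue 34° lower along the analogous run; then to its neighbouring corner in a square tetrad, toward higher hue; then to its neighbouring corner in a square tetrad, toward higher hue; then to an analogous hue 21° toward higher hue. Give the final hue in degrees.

23 + 149 = 172°   (split-comp 31° ↓)
172 − 34 = 138°   (analog 34° ↓)
138 + 90 = 228°   (square ↑)
228 + 90 = 318°   (square ↑)
318 + 21 = 339°   (analog 21° ↑)

339°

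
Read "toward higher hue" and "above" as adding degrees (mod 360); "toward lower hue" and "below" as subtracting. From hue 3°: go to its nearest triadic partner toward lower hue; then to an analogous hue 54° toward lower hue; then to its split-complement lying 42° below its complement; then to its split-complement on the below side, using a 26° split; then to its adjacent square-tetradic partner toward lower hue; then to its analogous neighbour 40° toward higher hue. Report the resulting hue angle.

71°

triadic ↓ −120°: 3 − 120 = -117 → -117 + 360 = 243°
analog 54° ↓ −54°: 243 − 54 = 189°
split-comp 42° ↓ +138°: 189 + 138 = 327°
split-comp 26° ↓ +154°: 327 + 154 = 481 → 481 − 360 = 121°
square ↓ −90°: 121 − 90 = 31°
analog 40° ↑ +40°: 31 + 40 = 71°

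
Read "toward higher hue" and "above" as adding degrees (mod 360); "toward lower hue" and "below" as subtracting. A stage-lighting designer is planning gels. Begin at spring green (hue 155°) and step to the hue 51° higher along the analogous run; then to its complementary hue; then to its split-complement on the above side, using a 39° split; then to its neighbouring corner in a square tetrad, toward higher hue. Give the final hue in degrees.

155 + 51 = 206°   (analog 51° ↑)
206 + 180 = 386 → 386 − 360 = 26°   (complement)
26 + 219 = 245°   (split-comp 39° ↑)
245 + 90 = 335°   (square ↑)

335°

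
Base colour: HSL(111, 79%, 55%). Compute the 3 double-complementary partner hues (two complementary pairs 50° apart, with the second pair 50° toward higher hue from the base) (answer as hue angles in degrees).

A rectangular tetradic uses two complementary pairs 50° apart: offsets 0°, 50°, 180°, 230°.
111 + 50 = 161°
111 + 180 = 291°
111 + 230 = 341°

161°, 291° and 341°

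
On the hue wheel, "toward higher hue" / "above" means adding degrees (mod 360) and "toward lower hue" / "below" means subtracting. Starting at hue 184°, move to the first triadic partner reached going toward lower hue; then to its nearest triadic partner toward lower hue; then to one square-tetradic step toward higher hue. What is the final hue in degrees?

triadic ↓ −120°: 184 − 120 = 64°
triadic ↓ −120°: 64 − 120 = -56 → -56 + 360 = 304°
square ↑ +90°: 304 + 90 = 394 → 394 − 360 = 34°

34°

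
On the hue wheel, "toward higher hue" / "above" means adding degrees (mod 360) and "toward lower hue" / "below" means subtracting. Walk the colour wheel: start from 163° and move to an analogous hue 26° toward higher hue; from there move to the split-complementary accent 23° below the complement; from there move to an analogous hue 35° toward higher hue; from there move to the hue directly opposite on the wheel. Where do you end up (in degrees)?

+26° (analog 26° ↑): 163 + 26 = 189°
+157° (split-comp 23° ↓): 189 + 157 = 346°
+35° (analog 35° ↑): 346 + 35 = 381 → 381 − 360 = 21°
+180° (complement): 21 + 180 = 201°

201°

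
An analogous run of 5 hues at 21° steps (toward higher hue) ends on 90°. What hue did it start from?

4 steps of 21° (toward higher hue) give a net shift of +84°.
Start = end − shift: 90 − 84 = 6°

6°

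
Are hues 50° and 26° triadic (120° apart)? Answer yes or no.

Angular distance: |50 − 26| = 24 = 24°.
Triadic (120° apart) requires 120°.

no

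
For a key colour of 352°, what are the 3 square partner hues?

82°, 172° and 262°

352 + 90 = 442 → 442 − 360 = 82°
352 + 180 = 532 → 532 − 360 = 172°
352 + 270 = 622 → 622 − 360 = 262°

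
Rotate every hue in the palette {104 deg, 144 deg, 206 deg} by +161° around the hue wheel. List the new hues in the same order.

265°, 305°, 7°

104 + 161 = 265°
144 + 161 = 305°
206 + 161 = 367 → 367 − 360 = 7°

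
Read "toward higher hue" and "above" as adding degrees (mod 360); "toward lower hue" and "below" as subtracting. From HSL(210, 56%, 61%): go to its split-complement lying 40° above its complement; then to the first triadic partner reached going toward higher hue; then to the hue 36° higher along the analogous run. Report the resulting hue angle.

+220° (split-comp 40° ↑): 210 + 220 = 430 → 430 − 360 = 70°
+120° (triadic ↑): 70 + 120 = 190°
+36° (analog 36° ↑): 190 + 36 = 226°

226°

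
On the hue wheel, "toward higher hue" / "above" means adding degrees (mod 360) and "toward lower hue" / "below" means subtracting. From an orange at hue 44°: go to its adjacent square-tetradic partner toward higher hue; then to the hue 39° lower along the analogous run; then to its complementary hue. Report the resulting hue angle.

275°

44 + 90 = 134°   (square ↑)
134 − 39 = 95°   (analog 39° ↓)
95 + 180 = 275°   (complement)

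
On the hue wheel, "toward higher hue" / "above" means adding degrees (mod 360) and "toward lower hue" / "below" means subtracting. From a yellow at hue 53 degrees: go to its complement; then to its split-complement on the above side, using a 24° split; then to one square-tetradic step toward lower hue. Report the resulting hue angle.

347°

53 + 180 = 233°   (complement)
233 + 204 = 437 → 437 − 360 = 77°   (split-comp 24° ↑)
77 − 90 = -13 → -13 + 360 = 347°   (square ↓)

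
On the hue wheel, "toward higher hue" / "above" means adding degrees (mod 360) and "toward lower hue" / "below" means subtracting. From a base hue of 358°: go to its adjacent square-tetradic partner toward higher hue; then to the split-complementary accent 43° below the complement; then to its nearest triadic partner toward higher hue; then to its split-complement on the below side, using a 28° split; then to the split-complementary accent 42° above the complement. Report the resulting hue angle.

square ↑ +90°: 358 + 90 = 448 → 448 − 360 = 88°
split-comp 43° ↓ +137°: 88 + 137 = 225°
triadic ↑ +120°: 225 + 120 = 345°
split-comp 28° ↓ +152°: 345 + 152 = 497 → 497 − 360 = 137°
split-comp 42° ↑ +222°: 137 + 222 = 359°

359°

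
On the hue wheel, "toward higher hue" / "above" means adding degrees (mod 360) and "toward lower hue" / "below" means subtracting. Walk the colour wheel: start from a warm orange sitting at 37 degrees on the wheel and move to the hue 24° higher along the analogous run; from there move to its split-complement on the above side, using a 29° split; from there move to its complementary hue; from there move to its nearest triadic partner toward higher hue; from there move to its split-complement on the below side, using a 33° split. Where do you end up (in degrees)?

37 + 24 = 61°   (analog 24° ↑)
61 + 209 = 270°   (split-comp 29° ↑)
270 + 180 = 450 → 450 − 360 = 90°   (complement)
90 + 120 = 210°   (triadic ↑)
210 + 147 = 357°   (split-comp 33° ↓)

357°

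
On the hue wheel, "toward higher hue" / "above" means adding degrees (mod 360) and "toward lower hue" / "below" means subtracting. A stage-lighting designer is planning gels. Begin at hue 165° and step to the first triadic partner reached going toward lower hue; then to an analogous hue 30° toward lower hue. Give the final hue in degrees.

15°

165 − 120 = 45°   (triadic ↓)
45 − 30 = 15°   (analog 30° ↓)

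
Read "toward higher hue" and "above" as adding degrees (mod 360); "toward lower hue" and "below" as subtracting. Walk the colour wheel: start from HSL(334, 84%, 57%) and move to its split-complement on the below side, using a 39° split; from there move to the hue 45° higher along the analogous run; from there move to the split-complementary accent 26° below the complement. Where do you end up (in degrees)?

split-comp 39° ↓ +141°: 334 + 141 = 475 → 475 − 360 = 115°
analog 45° ↑ +45°: 115 + 45 = 160°
split-comp 26° ↓ +154°: 160 + 154 = 314°

314°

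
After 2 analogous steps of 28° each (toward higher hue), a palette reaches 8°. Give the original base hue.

2 steps of 28° (toward higher hue) give a net shift of +56°.
Start = end − shift: 8 − 56 = -48 → -48 + 360 = 312°

312°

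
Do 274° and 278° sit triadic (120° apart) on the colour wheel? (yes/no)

Angular distance: |274 − 278| = 4 = 4°.
Triadic (120° apart) requires 120°.

no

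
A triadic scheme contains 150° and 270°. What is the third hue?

30°

A triad spaces three hues 120° apart.
The full set is {30°, 150°, 270°}.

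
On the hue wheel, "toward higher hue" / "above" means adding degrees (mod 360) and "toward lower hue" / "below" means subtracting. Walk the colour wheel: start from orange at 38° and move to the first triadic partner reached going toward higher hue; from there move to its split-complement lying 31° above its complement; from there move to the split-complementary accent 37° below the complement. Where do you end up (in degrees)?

152°

38 + 120 = 158°   (triadic ↑)
158 + 211 = 369 → 369 − 360 = 9°   (split-comp 31° ↑)
9 + 143 = 152°   (split-comp 37° ↓)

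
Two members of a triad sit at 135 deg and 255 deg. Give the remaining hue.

A triad spaces three hues 120° apart.
The full set is {15°, 135°, 255°}.

15°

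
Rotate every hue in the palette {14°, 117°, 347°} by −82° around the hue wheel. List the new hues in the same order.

292°, 35°, 265°

14 − 82 = -68 → -68 + 360 = 292°
117 − 82 = 35°
347 − 82 = 265°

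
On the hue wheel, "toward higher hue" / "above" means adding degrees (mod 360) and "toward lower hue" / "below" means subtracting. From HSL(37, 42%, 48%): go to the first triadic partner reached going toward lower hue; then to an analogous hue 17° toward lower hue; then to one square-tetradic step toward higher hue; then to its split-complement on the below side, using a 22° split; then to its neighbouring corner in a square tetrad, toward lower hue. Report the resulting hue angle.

58°

−120° (triadic ↓): 37 − 120 = -83 → -83 + 360 = 277°
−17° (analog 17° ↓): 277 − 17 = 260°
+90° (square ↑): 260 + 90 = 350°
+158° (split-comp 22° ↓): 350 + 158 = 508 → 508 − 360 = 148°
−90° (square ↓): 148 − 90 = 58°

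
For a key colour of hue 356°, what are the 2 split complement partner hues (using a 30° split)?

146° and 206°

Split-complementary hues sit 30° either side of the complement.
Complement of 356°: 356 + 180 = 536 → 536 − 360 = 176°
176 − 30 = 146°
176 + 30 = 206°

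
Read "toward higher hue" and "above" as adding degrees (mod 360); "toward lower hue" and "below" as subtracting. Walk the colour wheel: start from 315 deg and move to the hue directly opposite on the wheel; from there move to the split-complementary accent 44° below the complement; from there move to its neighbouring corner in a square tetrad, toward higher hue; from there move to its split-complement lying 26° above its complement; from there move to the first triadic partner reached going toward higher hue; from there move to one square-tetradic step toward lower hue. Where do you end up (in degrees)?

237°

315 + 180 = 495 → 495 − 360 = 135°   (complement)
135 + 136 = 271°   (split-comp 44° ↓)
271 + 90 = 361 → 361 − 360 = 1°   (square ↑)
1 + 206 = 207°   (split-comp 26° ↑)
207 + 120 = 327°   (triadic ↑)
327 − 90 = 237°   (square ↓)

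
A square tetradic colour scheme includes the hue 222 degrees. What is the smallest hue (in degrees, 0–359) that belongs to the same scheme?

A square tetradic scheme places four hues every 90°.
The full set through 222° is {42°, 132°, 222°, 312°}.

42°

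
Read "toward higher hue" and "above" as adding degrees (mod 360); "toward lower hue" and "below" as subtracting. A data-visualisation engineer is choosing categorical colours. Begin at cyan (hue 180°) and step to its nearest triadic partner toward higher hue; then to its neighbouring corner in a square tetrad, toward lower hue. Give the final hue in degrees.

210°

triadic ↑ +120°: 180 + 120 = 300°
square ↓ −90°: 300 − 90 = 210°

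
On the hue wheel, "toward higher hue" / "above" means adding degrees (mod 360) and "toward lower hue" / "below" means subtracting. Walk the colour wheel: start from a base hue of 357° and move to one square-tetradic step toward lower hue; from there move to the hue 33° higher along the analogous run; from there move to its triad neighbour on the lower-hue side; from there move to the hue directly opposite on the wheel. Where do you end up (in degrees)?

0°

square ↓ −90°: 357 − 90 = 267°
analog 33° ↑ +33°: 267 + 33 = 300°
triadic ↓ −120°: 300 − 120 = 180°
complement +180°: 180 + 180 = 360 → 360 − 360 = 0°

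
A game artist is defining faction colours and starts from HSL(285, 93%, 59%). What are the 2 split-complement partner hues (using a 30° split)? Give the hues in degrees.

Split-complementary hues sit 30° either side of the complement.
Complement of 285 deg: 285 + 180 = 465 → 465 − 360 = 105°
105 − 30 = 75°
105 + 30 = 135°

75° and 135°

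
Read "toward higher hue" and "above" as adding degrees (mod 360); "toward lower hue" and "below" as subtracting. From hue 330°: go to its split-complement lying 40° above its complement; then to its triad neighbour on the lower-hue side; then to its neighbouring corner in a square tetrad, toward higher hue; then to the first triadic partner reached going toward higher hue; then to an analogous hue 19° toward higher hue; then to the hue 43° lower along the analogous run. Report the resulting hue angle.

256°

330 + 220 = 550 → 550 − 360 = 190°   (split-comp 40° ↑)
190 − 120 = 70°   (triadic ↓)
70 + 90 = 160°   (square ↑)
160 + 120 = 280°   (triadic ↑)
280 + 19 = 299°   (analog 19° ↑)
299 − 43 = 256°   (analog 43° ↓)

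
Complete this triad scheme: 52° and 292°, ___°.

172°

A triad places three hues 120° apart.
The full set through 52° is {52°, 172°, 292°}.
Given {52°, 292°}, the missing hue is 172°.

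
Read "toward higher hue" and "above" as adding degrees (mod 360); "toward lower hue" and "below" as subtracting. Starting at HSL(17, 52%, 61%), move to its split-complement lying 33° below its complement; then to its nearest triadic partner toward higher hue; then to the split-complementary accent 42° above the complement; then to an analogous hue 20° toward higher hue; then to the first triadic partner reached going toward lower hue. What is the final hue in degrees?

46°

split-comp 33° ↓ +147°: 17 + 147 = 164°
triadic ↑ +120°: 164 + 120 = 284°
split-comp 42° ↑ +222°: 284 + 222 = 506 → 506 − 360 = 146°
analog 20° ↑ +20°: 146 + 20 = 166°
triadic ↓ −120°: 166 − 120 = 46°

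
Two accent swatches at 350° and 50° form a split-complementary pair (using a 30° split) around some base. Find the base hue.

The accents sit 30° either side of the complement, so the complement is their short-arc midpoint on the wheel.
Short-arc midpoint of 350° and 50°: 20°.
Base is 180° from the complement: 20 − 180 = -160 → -160 + 360 = 200°

200°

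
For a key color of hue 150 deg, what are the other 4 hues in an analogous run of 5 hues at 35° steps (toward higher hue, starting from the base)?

185°, 220°, 255° and 290°

150 + 35 = 185°
150 + 70 = 220°
150 + 105 = 255°
150 + 140 = 290°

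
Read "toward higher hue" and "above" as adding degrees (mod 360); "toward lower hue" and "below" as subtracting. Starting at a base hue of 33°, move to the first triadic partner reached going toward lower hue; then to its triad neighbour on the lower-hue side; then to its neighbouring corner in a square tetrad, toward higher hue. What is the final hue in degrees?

33 − 120 = -87 → -87 + 360 = 273°   (triadic ↓)
273 − 120 = 153°   (triadic ↓)
153 + 90 = 243°   (square ↑)

243°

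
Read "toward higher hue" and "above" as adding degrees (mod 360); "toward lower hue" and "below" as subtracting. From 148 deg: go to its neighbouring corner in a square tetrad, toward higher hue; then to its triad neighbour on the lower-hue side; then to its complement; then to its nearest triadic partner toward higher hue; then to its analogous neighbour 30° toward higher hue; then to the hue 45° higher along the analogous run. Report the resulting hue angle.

133°

148 + 90 = 238°   (square ↑)
238 − 120 = 118°   (triadic ↓)
118 + 180 = 298°   (complement)
298 + 120 = 418 → 418 − 360 = 58°   (triadic ↑)
58 + 30 = 88°   (analog 30° ↑)
88 + 45 = 133°   (analog 45° ↑)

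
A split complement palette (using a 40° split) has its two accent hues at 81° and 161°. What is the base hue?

The accents sit 40° either side of the complement, so the complement is their short-arc midpoint on the wheel.
Short-arc midpoint of 81° and 161°: 121°.
Base is 180° from the complement: 121 − 180 = -59 → -59 + 360 = 301°

301°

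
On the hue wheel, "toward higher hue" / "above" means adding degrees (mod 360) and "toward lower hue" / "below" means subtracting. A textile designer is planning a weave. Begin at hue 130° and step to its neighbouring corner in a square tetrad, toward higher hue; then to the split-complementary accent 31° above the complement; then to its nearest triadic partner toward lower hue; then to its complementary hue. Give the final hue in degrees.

square ↑ +90°: 130 + 90 = 220°
split-comp 31° ↑ +211°: 220 + 211 = 431 → 431 − 360 = 71°
triadic ↓ −120°: 71 − 120 = -49 → -49 + 360 = 311°
complement +180°: 311 + 180 = 491 → 491 − 360 = 131°

131°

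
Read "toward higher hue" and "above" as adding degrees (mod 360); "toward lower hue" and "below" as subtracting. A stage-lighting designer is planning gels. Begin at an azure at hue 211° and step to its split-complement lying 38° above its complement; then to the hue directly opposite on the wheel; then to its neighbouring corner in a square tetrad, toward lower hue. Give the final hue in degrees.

211 + 218 = 429 → 429 − 360 = 69°   (split-comp 38° ↑)
69 + 180 = 249°   (complement)
249 − 90 = 159°   (square ↓)

159°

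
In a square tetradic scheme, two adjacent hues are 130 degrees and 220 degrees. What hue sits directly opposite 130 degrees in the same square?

A square tetradic scheme places four hues 90° apart; opposite corners are 180° apart.
130 + 180 = 310°

310°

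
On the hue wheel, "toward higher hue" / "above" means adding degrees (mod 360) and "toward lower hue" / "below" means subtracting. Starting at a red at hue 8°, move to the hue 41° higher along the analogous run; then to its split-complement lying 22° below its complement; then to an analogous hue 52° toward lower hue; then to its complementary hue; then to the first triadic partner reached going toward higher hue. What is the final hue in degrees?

95°

analog 41° ↑ +41°: 8 + 41 = 49°
split-comp 22° ↓ +158°: 49 + 158 = 207°
analog 52° ↓ −52°: 207 − 52 = 155°
complement +180°: 155 + 180 = 335°
triadic ↑ +120°: 335 + 120 = 455 → 455 − 360 = 95°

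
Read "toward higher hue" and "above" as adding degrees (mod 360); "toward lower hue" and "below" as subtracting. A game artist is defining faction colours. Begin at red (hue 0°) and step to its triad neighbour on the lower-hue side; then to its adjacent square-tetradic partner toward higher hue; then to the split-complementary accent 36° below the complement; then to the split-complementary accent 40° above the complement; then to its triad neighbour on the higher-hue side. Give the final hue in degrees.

−120° (triadic ↓): 0 − 120 = -120 → -120 + 360 = 240°
+90° (square ↑): 240 + 90 = 330°
+144° (split-comp 36° ↓): 330 + 144 = 474 → 474 − 360 = 114°
+220° (split-comp 40° ↑): 114 + 220 = 334°
+120° (triadic ↑): 334 + 120 = 454 → 454 − 360 = 94°

94°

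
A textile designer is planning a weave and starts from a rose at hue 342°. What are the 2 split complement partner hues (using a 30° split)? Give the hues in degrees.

Split-complementary hues sit 30° either side of the complement.
Complement of 342°: 342 + 180 = 522 → 522 − 360 = 162°
162 − 30 = 132°
162 + 30 = 192°

132° and 192°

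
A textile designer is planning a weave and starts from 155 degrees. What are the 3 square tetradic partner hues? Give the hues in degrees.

245°, 335°, and 65°

A square tetradic scheme places four hues every 90°.
155 + 90 = 245°
155 + 180 = 335°
155 + 270 = 425 → 425 − 360 = 65°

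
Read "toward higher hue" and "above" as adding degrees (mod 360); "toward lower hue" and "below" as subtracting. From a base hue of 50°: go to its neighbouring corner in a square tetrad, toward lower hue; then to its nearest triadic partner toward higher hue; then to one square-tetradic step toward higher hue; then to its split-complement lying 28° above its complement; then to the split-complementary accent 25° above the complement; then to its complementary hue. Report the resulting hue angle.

43°

square ↓ −90°: 50 − 90 = -40 → -40 + 360 = 320°
triadic ↑ +120°: 320 + 120 = 440 → 440 − 360 = 80°
square ↑ +90°: 80 + 90 = 170°
split-comp 28° ↑ +208°: 170 + 208 = 378 → 378 − 360 = 18°
split-comp 25° ↑ +205°: 18 + 205 = 223°
complement +180°: 223 + 180 = 403 → 403 − 360 = 43°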